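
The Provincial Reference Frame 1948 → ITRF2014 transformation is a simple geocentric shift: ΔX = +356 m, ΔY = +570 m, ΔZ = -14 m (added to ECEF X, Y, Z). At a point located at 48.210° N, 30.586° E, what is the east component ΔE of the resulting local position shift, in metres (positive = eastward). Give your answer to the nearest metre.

At φ = 48.210°, λ = 30.586°: sin φ = 0.745592, cos φ = 0.666402, sin λ = 0.508831, cos λ = 0.860866.
ΔE = −sin λ·ΔX + cos λ·ΔY = −(0.508831)·(356) + (0.860866)·(570) = 309.55 m.

ΔE = 310 m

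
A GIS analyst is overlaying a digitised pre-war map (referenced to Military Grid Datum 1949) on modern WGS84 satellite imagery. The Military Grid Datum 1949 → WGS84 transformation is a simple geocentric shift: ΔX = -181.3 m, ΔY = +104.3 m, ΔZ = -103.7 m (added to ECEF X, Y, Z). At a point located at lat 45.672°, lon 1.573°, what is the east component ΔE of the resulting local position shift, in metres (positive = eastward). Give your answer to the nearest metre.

At φ = 45.672°, λ = 1.573°: sin φ = 0.715351, cos φ = 0.698765, sin λ = 0.027451, cos λ = 0.999623.
ΔE = −sin λ·ΔX + cos λ·ΔY = −(0.027451)·(-181.3) + (0.999623)·(104.3) = 109.24 m.

ΔE = 109 m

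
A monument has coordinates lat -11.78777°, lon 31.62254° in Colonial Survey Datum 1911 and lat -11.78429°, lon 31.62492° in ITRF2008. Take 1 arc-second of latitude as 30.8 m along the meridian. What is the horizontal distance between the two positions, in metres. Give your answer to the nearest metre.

464 m

Δφ = -11.78429° − -11.78777° = +0.00348°; Δλ = 31.62492° − 31.62254° = +0.00238°.
1° of latitude = 3600 × 30.80 = 110880 m.
ΔN = Δφ × 110880 = 385.9 m; ΔE = Δλ × 110880 × cos(-11.78777°) = +0.00238 × 110880 × 0.978911 = 258.3 m.
Distance = √(ΔE² + ΔN²) = √(258.3² + 385.9²) = 464.4 m.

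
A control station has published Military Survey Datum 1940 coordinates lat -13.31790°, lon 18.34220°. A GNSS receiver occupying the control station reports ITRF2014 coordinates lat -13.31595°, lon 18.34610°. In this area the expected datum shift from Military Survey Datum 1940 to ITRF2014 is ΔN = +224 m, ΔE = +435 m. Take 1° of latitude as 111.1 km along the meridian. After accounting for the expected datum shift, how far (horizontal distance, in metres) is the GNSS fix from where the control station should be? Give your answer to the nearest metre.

Observed coordinate differences: Δφ = +0.00195°, Δλ = +0.00390°.
Converting to metres (1° lat = 111100 m, cos φ = 0.973107): observed ΔN = 216.6 m, observed ΔE = 421.6 m.
Subtracting the expected shift leaves a residual of 216.6 − (224) = -7.4 m north and 421.6 − (435) = -13.4 m east.
Residual distance = √((-7.4)² + (-13.4)²) = 15.3 m.

15 m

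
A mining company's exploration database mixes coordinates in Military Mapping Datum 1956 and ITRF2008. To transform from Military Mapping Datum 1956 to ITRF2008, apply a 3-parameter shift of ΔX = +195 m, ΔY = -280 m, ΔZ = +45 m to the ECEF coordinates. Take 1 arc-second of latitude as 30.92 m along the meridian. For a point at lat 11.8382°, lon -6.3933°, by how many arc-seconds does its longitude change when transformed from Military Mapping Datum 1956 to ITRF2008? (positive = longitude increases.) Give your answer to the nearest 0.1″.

sin φ = 0.205149, cos φ = 0.978731, sin λ = -0.111353, cos λ = 0.993781.
East component: ΔE = −sin λ·ΔX + cos λ·ΔY = −(-0.111353)(195) + (0.993781)(-280) = -256.54 m.
1° of latitude spans 3600 × 30.92 = 111312 m; at latitude φ, 1° of longitude spans that × cos φ = 108944.5 m, so Δλ = -256.54 / 108944.5 × 3600 = -8.477″.

Δλ = -8.5″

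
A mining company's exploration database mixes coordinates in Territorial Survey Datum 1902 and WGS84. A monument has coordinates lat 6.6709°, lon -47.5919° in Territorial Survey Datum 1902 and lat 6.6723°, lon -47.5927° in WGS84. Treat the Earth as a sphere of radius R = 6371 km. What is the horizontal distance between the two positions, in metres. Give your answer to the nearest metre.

179 m

Δφ = 6.6723° − 6.6709° = +0.0014°; Δλ = -47.5927° − -47.5919° = -0.0008°.
1° along a meridian = πR/180 = 111195 m.
ΔN = Δφ × 111195 = 155.7 m; ΔE = Δλ × 111195 × cos(6.6709°) = -0.0008 × 111195 × 0.993230 = -88.4 m.
Distance = √(ΔE² + ΔN²) = √((-88.4)² + 155.7²) = 179.0 m.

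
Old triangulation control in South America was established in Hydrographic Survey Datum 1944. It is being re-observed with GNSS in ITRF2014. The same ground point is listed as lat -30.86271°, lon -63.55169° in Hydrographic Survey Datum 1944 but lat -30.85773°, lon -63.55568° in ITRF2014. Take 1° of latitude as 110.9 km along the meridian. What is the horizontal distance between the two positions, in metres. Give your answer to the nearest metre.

Δφ = -30.85773° − -30.86271° = +0.00498°; Δλ = -63.55568° − -63.55169° = -0.00399°.
ΔN = Δφ × 110900 = 552.3 m; ΔE = Δλ × 110900 × cos(-30.86271°) = -0.00399 × 110900 × 0.858399 = -379.8 m.
Distance = √(ΔE² + ΔN²) = √((-379.8)² + 552.3²) = 670.3 m.

670 m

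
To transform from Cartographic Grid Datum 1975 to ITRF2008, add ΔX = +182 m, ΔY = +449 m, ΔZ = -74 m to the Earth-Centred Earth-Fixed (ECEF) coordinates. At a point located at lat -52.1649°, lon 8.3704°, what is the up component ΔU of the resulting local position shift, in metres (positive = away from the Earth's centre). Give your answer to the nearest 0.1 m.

ΔU = 209.0 m

At φ = -52.1649°, λ = 8.3704°: sin φ = -0.789779, cos φ = 0.613391, sin λ = 0.145572, cos λ = 0.989348.
ΔU = cos φ cos λ·ΔX + cos φ sin λ·ΔY + sin φ·ΔZ = (0.613391)(0.989348)(182) + (0.613391)(0.145572)(449) + (-0.789779)(-74) = 208.98 m.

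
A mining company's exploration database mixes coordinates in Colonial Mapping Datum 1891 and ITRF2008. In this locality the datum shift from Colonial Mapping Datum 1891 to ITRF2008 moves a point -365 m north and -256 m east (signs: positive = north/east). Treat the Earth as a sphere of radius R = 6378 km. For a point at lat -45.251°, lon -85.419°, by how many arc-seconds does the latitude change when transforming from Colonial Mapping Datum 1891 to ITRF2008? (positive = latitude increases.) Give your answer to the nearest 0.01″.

Δφ = -11.80″

On a sphere of radius R, 1 rad of latitude = R, so Δφ = ΔN / R = -365.0 / 6378000 = -5.7228e-05 rad = -11.804″.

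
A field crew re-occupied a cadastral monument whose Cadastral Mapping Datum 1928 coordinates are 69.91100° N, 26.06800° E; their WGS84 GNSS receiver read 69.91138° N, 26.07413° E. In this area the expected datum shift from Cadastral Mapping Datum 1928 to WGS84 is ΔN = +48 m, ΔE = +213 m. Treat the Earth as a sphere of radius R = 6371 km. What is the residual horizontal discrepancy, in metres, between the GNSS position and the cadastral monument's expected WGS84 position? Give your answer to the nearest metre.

22 m

Observed coordinate differences: Δφ = +0.00038°, Δλ = +0.00613°.
Converting to metres (1° lat = 111195 m, cos φ = 0.343479): observed ΔN = 42.3 m, observed ΔE = 234.1 m.
Subtracting the expected shift leaves a residual of 42.3 − (48) = -5.7 m north and 234.1 − (213) = 21.1 m east.
Residual distance = √((-5.7)² + 21.1²) = 21.9 m.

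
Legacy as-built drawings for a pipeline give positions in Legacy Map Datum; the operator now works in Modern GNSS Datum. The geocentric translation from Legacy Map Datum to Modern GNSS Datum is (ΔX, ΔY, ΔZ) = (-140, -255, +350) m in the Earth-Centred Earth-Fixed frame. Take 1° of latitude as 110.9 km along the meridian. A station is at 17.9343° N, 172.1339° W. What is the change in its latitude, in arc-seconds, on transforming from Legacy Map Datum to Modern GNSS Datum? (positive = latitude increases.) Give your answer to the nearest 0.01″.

sin φ = 0.307926, cos φ = 0.951410, sin λ = -0.136858, cos λ = -0.990591.
North component: ΔN = −sin φ cos λ·ΔX − sin φ sin λ·ΔY + cos φ·ΔZ = −(0.307926)(-0.990591)(-140) − (0.307926)(-0.136858)(-255) + (0.951410)(350) = 279.54 m.
1° of latitude spans 110900 m, so Δφ = 279.54 / 110900 × 3600 = 9.074″.

Δφ = 9.07″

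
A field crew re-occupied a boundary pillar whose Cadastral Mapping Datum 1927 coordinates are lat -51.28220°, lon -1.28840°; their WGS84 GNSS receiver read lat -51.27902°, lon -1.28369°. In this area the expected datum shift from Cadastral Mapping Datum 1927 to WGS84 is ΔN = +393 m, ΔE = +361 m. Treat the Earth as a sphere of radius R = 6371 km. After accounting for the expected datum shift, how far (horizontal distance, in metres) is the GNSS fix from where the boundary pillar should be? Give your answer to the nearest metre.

52 m

Observed coordinate differences: Δφ = +0.00318°, Δλ = +0.00471°.
Converting to metres (1° lat = 111195 m, cos φ = 0.625485): observed ΔN = 353.6 m, observed ΔE = 327.6 m.
Subtracting the expected shift leaves a residual of 353.6 − (393) = -39.4 m north and 327.6 − (361) = -33.4 m east.
Residual distance = √((-39.4)² + (-33.4)²) = 51.7 m.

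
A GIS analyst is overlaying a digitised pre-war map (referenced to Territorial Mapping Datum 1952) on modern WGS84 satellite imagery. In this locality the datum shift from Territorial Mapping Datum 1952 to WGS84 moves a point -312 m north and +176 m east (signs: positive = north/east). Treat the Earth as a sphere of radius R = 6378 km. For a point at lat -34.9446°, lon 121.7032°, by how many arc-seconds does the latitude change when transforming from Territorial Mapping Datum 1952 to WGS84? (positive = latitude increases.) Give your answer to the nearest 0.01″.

On a sphere of radius R, 1 rad of latitude = R, so Δφ = ΔN / R = -312.0 / 6378000 = -4.8918e-05 rad = -10.090″.

Δφ = -10.09″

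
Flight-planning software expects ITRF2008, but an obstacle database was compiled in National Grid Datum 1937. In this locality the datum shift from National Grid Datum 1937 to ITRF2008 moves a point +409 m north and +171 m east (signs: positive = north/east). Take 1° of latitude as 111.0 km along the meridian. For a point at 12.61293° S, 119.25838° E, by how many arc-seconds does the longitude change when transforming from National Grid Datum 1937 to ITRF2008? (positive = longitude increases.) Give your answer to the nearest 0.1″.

At latitude -12.61293°, cos φ = 0.975868.
1° of longitude at this latitude = 111.0 × cos φ = 108.32 km, so Δλ = 171.0 / 108321.3 = 0.0015786° = 5.683″.

Δλ = 5.7″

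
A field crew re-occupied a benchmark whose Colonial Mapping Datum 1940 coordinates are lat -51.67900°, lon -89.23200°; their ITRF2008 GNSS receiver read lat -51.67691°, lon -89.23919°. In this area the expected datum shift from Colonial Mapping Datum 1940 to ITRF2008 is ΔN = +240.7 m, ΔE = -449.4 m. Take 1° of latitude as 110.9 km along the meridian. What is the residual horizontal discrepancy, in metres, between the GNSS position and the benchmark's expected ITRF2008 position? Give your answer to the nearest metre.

Observed coordinate differences: Δφ = +0.00209°, Δλ = -0.00719°.
Converting to metres (1° lat = 110900 m, cos φ = 0.620067): observed ΔN = 231.8 m, observed ΔE = -494.4 m.
Subtracting the expected shift leaves a residual of 231.8 − (240.7) = -8.9 m north and -494.4 − (-449.4) = -45.0 m east.
Residual distance = √((-8.9)² + (-45.0)²) = 45.9 m.

46 m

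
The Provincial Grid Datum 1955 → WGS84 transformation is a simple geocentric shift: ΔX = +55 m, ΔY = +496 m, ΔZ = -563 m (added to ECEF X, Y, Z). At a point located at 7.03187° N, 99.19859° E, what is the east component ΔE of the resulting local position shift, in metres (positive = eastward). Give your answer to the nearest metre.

At φ = 7.03187°, λ = 99.19859°: sin φ = 0.122421, cos φ = 0.992478, sin λ = 0.987140, cos λ = -0.159857.
ΔE = −sin λ·ΔX + cos λ·ΔY = −(0.987140)·(55) + (-0.159857)·(496) = -133.58 m.

ΔE = -134 m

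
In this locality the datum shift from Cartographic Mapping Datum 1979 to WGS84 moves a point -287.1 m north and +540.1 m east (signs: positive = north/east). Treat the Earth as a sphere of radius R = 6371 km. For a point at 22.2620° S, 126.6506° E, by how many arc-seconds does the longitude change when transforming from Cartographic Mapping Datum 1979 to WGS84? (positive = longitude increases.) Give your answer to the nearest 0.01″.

At latitude -22.2620°, cos φ = 0.925461.
One radian of longitude at latitude φ spans R cos φ, so Δλ = ΔE / (R cos φ) = 540.1 / (6371000 × 0.925461) = 9.1603e-05 rad = 18.894″.

Δλ = 18.89″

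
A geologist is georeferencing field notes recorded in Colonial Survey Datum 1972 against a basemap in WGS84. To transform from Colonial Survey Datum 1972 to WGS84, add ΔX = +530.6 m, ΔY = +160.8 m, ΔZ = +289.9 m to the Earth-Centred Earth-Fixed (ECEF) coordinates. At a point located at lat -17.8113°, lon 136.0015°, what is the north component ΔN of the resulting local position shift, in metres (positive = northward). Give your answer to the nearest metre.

ΔN = 193 m

At φ = -17.8113°, λ = 136.0015°: sin φ = -0.305883, cos φ = 0.952069, sin λ = 0.694640, cos λ = -0.719358.
ΔN = −sin φ cos λ·ΔX − sin φ sin λ·ΔY + cos φ·ΔZ = −(-0.305883)(-0.719358)(530.6) − (-0.305883)(0.694640)(160.8) + (0.952069)(289.9) = 193.42 m.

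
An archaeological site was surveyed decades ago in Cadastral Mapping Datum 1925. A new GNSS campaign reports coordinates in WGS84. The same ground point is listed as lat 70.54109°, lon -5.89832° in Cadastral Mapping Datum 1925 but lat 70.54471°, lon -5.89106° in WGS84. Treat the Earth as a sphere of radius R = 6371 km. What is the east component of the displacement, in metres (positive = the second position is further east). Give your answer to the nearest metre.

ΔE = 269 m

Δφ = 70.54471° − 70.54109° = +0.00362°; Δλ = -5.89106° − -5.89832° = +0.00726°.
1° along a meridian = πR/180 = 111195 m.
ΔN = Δφ × 111195 = 402.5 m; ΔE = Δλ × 111195 × cos(70.54109°) = +0.00726 × 111195 × 0.333131 = 268.9 m.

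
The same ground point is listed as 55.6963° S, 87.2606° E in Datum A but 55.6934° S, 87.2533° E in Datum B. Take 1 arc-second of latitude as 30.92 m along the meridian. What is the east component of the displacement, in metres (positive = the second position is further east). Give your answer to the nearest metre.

ΔE = -458 m

Δφ = -55.6934° − -55.6963° = +0.0029°; Δλ = 87.2533° − 87.2606° = -0.0073°.
1° of latitude = 3600 × 30.92 = 111312 m.
ΔN = Δφ × 111312 = 322.8 m; ΔE = Δλ × 111312 × cos(-55.6963°) = -0.0073 × 111312 × 0.563579 = -458.0 m.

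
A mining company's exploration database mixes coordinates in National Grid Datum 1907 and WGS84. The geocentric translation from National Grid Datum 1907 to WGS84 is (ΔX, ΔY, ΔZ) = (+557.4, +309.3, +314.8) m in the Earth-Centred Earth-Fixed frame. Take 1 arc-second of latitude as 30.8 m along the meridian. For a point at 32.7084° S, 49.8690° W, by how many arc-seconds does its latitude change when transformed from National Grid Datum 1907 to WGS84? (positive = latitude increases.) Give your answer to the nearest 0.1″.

sin φ = -0.540364, cos φ = 0.841432, sin λ = -0.764573, cos λ = 0.644537.
North component: ΔN = −sin φ cos λ·ΔX − sin φ sin λ·ΔY + cos φ·ΔZ = −(-0.540364)(0.644537)(557.4) − (-0.540364)(-0.764573)(309.3) + (0.841432)(314.8) = 331.23 m.
1° of latitude spans 3600 × 30.80 = 110880 m, so Δφ = 331.23 / 110880 × 3600 = 10.754″.

Δφ = 10.8″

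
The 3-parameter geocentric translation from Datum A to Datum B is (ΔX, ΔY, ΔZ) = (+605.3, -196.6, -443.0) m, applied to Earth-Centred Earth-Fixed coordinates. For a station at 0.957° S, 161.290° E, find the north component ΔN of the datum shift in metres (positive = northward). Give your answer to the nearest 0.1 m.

The local north axis is (−sin φ cos λ, −sin φ sin λ, cos φ), giving ΔN = -9.575 − 1.053 − 442.938 = -453.57 m.

ΔN = -453.6 m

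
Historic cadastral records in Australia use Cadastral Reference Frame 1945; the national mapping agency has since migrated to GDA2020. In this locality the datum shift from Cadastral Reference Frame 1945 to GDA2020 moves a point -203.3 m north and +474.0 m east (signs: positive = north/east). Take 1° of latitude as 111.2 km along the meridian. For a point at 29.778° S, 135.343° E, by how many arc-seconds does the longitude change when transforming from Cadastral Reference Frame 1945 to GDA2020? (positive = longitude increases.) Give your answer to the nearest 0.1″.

At latitude -29.778°, cos φ = 0.867956.
1° of longitude at this latitude = 111.2 × cos φ = 96.52 km, so Δλ = 474.0 / 96516.7 = 0.0049111° = 17.680″.

Δλ = 17.7″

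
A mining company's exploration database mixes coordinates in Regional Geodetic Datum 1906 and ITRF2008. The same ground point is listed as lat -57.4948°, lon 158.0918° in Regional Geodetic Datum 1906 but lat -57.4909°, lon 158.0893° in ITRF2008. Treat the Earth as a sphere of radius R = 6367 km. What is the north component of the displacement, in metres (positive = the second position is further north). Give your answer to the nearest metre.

Δφ = -57.4909° − -57.4948° = +0.0039°; Δλ = 158.0893° − 158.0918° = -0.0025°.
1° along a meridian = πR/180 = 111125 m.
ΔN = Δφ × 111125 = 433.4 m; ΔE = Δλ × 111125 × cos(-57.4948°) = -0.0025 × 111125 × 0.537376 = -149.3 m.

ΔN = 433 m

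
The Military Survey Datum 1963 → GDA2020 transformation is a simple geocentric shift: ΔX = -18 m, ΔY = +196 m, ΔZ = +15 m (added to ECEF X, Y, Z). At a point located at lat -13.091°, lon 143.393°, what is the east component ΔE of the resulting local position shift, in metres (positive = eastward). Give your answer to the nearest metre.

The local east axis at (φ, λ) is (−sin λ, cos λ, 0), so ΔE = −sin(143.393°)·(-18) + cos(143.393°)·196 = -146.60 m.

ΔE = -147 m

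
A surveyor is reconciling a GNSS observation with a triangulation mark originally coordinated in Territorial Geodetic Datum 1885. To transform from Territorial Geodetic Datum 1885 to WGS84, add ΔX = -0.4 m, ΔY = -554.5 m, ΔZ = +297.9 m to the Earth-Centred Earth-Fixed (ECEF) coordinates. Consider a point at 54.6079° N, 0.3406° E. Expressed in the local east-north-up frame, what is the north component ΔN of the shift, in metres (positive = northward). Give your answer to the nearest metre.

At φ = 54.6079°, λ = 0.3406°: sin φ = 0.815208, cos φ = 0.579169, sin λ = 0.005945, cos λ = 0.999982.
ΔN = −sin φ cos λ·ΔX − sin φ sin λ·ΔY + cos φ·ΔZ = −(0.815208)(0.999982)(-0.4) − (0.815208)(0.005945)(-554.5) + (0.579169)(297.9) = 175.55 m.

ΔN = 176 m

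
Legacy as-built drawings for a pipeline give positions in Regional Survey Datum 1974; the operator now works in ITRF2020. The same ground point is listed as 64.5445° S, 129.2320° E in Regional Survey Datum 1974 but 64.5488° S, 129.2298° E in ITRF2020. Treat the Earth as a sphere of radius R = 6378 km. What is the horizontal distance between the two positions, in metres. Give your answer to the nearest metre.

Δφ = -64.5488° − -64.5445° = -0.0043°; Δλ = 129.2298° − 129.2320° = -0.0022°.
1° along a meridian = πR/180 = 111317 m.
ΔN = Δφ × 111317 = -478.7 m; ΔE = Δλ × 111317 × cos(-64.5445°) = -0.0022 × 111317 × 0.429810 = -105.3 m.
Distance = √(ΔE² + ΔN²) = √((-105.3)² + (-478.7)²) = 490.1 m.

490 m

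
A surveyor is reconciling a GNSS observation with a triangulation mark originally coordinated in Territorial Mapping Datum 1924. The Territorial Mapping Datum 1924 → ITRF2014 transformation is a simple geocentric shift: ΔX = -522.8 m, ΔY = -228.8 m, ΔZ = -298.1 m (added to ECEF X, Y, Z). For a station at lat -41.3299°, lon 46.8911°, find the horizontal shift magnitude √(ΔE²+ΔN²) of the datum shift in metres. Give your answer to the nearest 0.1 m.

613.0 m

At φ = -41.3299°, λ = 46.8911°: sin φ = -0.660394, cos φ = 0.750920, sin λ = 0.730056, cos λ = 0.683387.
ΔE = −sin λ·ΔX + cos λ·ΔY = −(0.730056)·(-522.8) + (0.683387)·(-228.8) = 225.31 m.
ΔN = −sin φ cos λ·ΔX − sin φ sin λ·ΔY + cos φ·ΔZ = −(-0.660394)(0.683387)(-522.8) − (-0.660394)(0.730056)(-228.8) + (0.750920)(-298.1) = -570.10 m.
Horizontal magnitude = √(ΔE² + ΔN²) = √(225.31² + (-570.10)²) = 613.01 m.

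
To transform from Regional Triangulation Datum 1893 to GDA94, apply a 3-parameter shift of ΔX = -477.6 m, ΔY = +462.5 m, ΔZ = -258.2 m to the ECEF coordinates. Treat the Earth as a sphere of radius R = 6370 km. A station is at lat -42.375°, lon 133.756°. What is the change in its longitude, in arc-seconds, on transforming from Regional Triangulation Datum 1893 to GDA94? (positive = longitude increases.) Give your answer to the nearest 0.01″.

Δλ = 1.10″

sin φ = -0.673980, cos φ = 0.738749, sin λ = 0.722292, cos λ = -0.691589.
East component: ΔE = −sin λ·ΔX + cos λ·ΔY = −(0.722292)(-477.6) + (-0.691589)(462.5) = 25.11 m.
1° of latitude spans πR/180 = 111177 m; at latitude φ, 1° of longitude spans that × cos φ = 82132.3 m, so Δλ = 25.11 / 82132.3 × 3600 = 1.100″.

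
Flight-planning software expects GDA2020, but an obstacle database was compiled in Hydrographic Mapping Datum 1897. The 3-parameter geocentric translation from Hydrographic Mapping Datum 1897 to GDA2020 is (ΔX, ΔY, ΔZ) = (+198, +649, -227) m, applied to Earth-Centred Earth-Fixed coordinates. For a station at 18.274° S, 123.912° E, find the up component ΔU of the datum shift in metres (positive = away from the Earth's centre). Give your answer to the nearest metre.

At φ = -18.274°, λ = 123.912°: sin φ = -0.313562, cos φ = 0.949568, sin λ = 0.829895, cos λ = -0.557919.
ΔU = cos φ cos λ·ΔX + cos φ sin λ·ΔY + sin φ·ΔZ = (0.949568)(-0.557919)(198) + (0.949568)(0.829895)(649) + (-0.313562)(-227) = 477.72 m.

ΔU = 478 m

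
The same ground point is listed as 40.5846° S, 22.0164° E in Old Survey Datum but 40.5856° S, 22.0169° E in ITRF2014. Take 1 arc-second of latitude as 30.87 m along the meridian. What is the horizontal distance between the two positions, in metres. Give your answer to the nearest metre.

Δφ = -40.5856° − -40.5846° = -0.0010°; Δλ = 22.0169° − 22.0164° = +0.0005°.
1° of latitude = 3600 × 30.87 = 111132 m.
ΔN = Δφ × 111132 = -111.1 m; ΔE = Δλ × 111132 × cos(-40.5846°) = +0.0005 × 111132 × 0.759446 = 42.2 m.
Distance = √(ΔE² + ΔN²) = √(42.2² + (-111.1)²) = 118.9 m.

119 m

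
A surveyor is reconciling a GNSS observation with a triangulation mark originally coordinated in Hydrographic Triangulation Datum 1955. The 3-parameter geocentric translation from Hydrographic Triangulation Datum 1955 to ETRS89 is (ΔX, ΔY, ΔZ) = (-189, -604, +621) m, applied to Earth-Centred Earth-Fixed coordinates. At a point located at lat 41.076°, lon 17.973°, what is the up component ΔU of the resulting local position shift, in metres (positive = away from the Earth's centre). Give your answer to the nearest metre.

At φ = 41.076°, λ = 17.973°: sin φ = 0.657060, cos φ = 0.753839, sin λ = 0.308569, cos λ = 0.951202.
ΔU = cos φ cos λ·ΔX + cos φ sin λ·ΔY + sin φ·ΔZ = (0.753839)(0.951202)(-189) + (0.753839)(0.308569)(-604) + (0.657060)(621) = 132.01 m.

ΔU = 132 m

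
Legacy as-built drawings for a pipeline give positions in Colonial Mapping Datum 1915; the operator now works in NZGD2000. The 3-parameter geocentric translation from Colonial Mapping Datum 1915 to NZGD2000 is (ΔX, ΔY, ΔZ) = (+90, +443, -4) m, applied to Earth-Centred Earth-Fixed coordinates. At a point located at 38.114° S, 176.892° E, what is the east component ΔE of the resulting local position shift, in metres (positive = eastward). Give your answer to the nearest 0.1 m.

At φ = -38.114°, λ = 176.892°: sin φ = -0.617228, cos φ = 0.786784, sin λ = 0.054218, cos λ = -0.998529.
ΔE = −sin λ·ΔX + cos λ·ΔY = −(0.054218)·(90) + (-0.998529)·(443) = -447.23 m.

ΔE = -447.2 m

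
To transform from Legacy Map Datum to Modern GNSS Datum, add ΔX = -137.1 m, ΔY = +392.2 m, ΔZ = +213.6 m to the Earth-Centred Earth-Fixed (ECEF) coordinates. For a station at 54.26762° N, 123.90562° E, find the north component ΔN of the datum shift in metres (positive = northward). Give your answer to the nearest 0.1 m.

The local north axis is (−sin φ cos λ, −sin φ sin λ, cos φ), giving ΔN = -62.081 − 264.233 + 124.742 = -201.57 m.

ΔN = -201.6 m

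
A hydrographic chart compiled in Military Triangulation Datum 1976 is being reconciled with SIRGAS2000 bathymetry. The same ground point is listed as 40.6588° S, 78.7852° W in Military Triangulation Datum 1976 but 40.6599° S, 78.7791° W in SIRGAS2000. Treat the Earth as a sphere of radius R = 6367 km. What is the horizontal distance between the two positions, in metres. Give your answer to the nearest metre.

529 m

Δφ = -40.6599° − -40.6588° = -0.0011°; Δλ = -78.7791° − -78.7852° = +0.0061°.
1° along a meridian = πR/180 = 111125 m.
ΔN = Δφ × 111125 = -122.2 m; ΔE = Δλ × 111125 × cos(-40.6588°) = +0.0061 × 111125 × 0.758603 = 514.2 m.
Distance = √(ΔE² + ΔN²) = √(514.2² + (-122.2)²) = 528.6 m.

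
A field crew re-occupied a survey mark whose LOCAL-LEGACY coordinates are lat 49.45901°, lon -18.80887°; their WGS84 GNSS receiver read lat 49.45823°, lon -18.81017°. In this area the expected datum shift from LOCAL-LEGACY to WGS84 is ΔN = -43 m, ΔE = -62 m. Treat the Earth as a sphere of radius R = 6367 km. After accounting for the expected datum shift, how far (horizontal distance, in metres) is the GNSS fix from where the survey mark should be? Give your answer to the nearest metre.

54 m

Observed coordinate differences: Δφ = -0.00078°, Δλ = -0.00130°.
Converting to metres (1° lat = 111125 m, cos φ = 0.649992): observed ΔN = -86.7 m, observed ΔE = -93.9 m.
Subtracting the expected shift leaves a residual of -86.7 − (-43) = -43.7 m north and -93.9 − (-62) = -31.9 m east.
Residual distance = √((-43.7)² + (-31.9)²) = 54.1 m.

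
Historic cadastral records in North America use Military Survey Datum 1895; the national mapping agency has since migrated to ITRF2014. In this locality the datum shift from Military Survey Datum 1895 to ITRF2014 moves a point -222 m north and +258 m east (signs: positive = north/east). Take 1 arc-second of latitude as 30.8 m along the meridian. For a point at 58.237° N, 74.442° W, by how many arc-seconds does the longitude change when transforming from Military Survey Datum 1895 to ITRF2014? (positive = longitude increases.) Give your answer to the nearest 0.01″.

Δλ = 15.91″

At latitude 58.237°, cos φ = 0.526407.
1″ of longitude at this latitude = 30.80 × cos φ = 16.2133 m, so Δλ = 258.0 / 16.2133 = 15.913″.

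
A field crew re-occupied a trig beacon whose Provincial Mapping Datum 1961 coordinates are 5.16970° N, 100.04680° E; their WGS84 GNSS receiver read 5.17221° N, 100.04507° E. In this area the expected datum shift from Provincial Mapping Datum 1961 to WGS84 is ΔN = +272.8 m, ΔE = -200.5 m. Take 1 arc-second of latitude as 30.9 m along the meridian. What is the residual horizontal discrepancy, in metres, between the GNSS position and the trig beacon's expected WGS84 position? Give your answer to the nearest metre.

11 m

Observed coordinate differences: Δφ = +0.00251°, Δλ = -0.00173°.
Converting to metres (1° lat = 111240 m, cos φ = 0.995932): observed ΔN = 279.2 m, observed ΔE = -191.7 m.
Subtracting the expected shift leaves a residual of 279.2 − (272.8) = 6.4 m north and -191.7 − (-200.5) = 8.8 m east.
Residual distance = √(6.4² + 8.8²) = 10.9 m.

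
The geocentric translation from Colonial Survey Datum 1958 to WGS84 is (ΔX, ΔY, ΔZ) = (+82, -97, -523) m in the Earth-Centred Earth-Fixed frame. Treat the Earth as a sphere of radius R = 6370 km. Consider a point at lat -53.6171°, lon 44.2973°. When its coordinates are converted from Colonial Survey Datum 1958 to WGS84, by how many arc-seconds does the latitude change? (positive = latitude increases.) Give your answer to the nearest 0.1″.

sin φ = -0.805071, cos φ = 0.593179, sin λ = 0.698382, cos λ = 0.715726.
North component: ΔN = −sin φ cos λ·ΔX − sin φ sin λ·ΔY + cos φ·ΔZ = −(-0.805071)(0.715726)(82) − (-0.805071)(0.698382)(-97) + (0.593179)(-523) = -317.52 m.
1° of latitude spans πR/180 = 111177 m, so Δφ = -317.52 / 111177 × 3600 = -10.282″.

Δφ = -10.3″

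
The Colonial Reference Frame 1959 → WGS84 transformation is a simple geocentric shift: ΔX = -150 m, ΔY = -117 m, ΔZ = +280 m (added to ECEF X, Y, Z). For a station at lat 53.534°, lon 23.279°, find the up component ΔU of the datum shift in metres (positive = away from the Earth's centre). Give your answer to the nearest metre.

At φ = 53.534°, λ = 23.279°: sin φ = 0.804210, cos φ = 0.594346, sin λ = 0.395209, cos λ = 0.918591.
ΔU = cos φ cos λ·ΔX + cos φ sin λ·ΔY + sin φ·ΔZ = (0.594346)(0.918591)(-150) + (0.594346)(0.395209)(-117) + (0.804210)(280) = 115.80 m.

ΔU = 116 m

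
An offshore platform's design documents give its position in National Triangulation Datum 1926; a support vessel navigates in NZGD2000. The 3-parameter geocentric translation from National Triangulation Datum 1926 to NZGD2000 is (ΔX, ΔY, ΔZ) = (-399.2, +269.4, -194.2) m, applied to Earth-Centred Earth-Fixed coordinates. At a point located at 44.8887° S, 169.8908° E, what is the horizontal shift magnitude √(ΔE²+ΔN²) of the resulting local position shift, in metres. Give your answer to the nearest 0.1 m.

260.9 m

At φ = -44.8887°, λ = 169.8908°: sin φ = -0.705732, cos φ = 0.708479, sin λ = 0.175525, cos λ = -0.984475.
ΔE = −sin λ·ΔX + cos λ·ΔY = −(0.175525)·(-399.2) + (-0.984475)·(269.4) = -195.15 m.
ΔN = −sin φ cos λ·ΔX − sin φ sin λ·ΔY + cos φ·ΔZ = −(-0.705732)(-0.984475)(-399.2) − (-0.705732)(0.175525)(269.4) + (0.708479)(-194.2) = 173.14 m.
Horizontal magnitude = √(ΔE² + ΔN²) = √((-195.15)² + 173.14²) = 260.88 m.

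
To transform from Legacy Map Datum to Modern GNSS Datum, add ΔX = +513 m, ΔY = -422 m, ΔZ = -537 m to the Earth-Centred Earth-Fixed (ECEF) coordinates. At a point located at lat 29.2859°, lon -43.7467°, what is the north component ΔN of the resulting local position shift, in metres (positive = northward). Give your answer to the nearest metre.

ΔN = -792 m

At φ = 29.2859°, λ = -43.7467°: sin φ = 0.489168, cos φ = 0.872190, sin λ = -0.691471, cos λ = 0.722404.
ΔN = −sin φ cos λ·ΔX − sin φ sin λ·ΔY + cos φ·ΔZ = −(0.489168)(0.722404)(513) − (0.489168)(-0.691471)(-422) + (0.872190)(-537) = -792.39 m.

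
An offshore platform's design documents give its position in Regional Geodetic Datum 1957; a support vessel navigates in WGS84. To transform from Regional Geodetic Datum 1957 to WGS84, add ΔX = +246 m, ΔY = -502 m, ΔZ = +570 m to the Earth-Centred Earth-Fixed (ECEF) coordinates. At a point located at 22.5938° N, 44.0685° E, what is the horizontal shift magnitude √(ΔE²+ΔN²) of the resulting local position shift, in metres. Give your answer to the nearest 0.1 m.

At φ = 22.5938°, λ = 44.0685°: sin φ = 0.384195, cos φ = 0.923252, sin λ = 0.695518, cos λ = 0.718509.
ΔE = −sin λ·ΔX + cos λ·ΔY = −(0.695518)·(246) + (0.718509)·(-502) = -531.79 m.
ΔN = −sin φ cos λ·ΔX − sin φ sin λ·ΔY + cos φ·ΔZ = −(0.384195)(0.718509)(246) − (0.384195)(0.695518)(-502) + (0.923252)(570) = 592.49 m.
Horizontal magnitude = √(ΔE² + ΔN²) = √((-531.79)² + 592.49²) = 796.14 m.

796.1 m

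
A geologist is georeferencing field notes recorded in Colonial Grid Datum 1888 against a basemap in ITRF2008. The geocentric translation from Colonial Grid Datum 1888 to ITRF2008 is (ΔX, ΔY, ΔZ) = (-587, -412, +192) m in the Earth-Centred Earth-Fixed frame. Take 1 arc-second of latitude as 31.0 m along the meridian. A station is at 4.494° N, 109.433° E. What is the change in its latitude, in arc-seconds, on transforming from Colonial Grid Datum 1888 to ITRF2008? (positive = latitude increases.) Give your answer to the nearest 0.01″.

sin φ = 0.078355, cos φ = 0.996926, sin λ = 0.943031, cos λ = -0.332704.
North component: ΔN = −sin φ cos λ·ΔX − sin φ sin λ·ΔY + cos φ·ΔZ = −(0.078355)(-0.332704)(-587) − (0.078355)(0.943031)(-412) + (0.996926)(192) = 206.55 m.
1° of latitude spans 3600 × 31.00 = 111600 m, so Δφ = 206.55 / 111600 × 3600 = 6.663″.

Δφ = 6.66″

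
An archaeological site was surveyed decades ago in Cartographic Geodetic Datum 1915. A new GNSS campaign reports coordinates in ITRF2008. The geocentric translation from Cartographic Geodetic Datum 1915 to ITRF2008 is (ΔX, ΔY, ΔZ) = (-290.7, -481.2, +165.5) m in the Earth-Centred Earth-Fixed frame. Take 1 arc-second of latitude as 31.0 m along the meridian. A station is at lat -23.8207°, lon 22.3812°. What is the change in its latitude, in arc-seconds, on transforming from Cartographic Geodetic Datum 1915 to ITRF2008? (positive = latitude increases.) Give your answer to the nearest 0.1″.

sin φ = -0.403876, cos φ = 0.914814, sin λ = 0.380767, cos λ = 0.924671.
North component: ΔN = −sin φ cos λ·ΔX − sin φ sin λ·ΔY + cos φ·ΔZ = −(-0.403876)(0.924671)(-290.7) − (-0.403876)(0.380767)(-481.2) + (0.914814)(165.5) = -31.16 m.
1° of latitude spans 3600 × 31.00 = 111600 m, so Δφ = -31.16 / 111600 × 3600 = -1.005″.

Δφ = -1.0″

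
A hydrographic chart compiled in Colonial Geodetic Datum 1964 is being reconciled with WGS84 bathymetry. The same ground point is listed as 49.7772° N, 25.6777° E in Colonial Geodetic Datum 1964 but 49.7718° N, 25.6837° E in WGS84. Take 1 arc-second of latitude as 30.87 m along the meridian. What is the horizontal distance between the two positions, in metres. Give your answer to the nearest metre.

Δφ = 49.7718° − 49.7772° = -0.0054°; Δλ = 25.6837° − 25.6777° = +0.0060°.
1° of latitude = 3600 × 30.87 = 111132 m.
ΔN = Δφ × 111132 = -600.1 m; ΔE = Δλ × 111132 × cos(49.7772°) = +0.0060 × 111132 × 0.645762 = 430.6 m.
Distance = √(ΔE² + ΔN²) = √(430.6² + (-600.1)²) = 738.6 m.

739 m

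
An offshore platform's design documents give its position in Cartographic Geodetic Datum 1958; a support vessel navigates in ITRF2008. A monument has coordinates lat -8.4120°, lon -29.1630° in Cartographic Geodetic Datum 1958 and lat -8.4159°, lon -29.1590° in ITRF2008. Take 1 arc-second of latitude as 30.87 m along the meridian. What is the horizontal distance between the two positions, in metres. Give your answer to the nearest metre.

Δφ = -8.4159° − -8.4120° = -0.0039°; Δλ = -29.1590° − -29.1630° = +0.0040°.
1° of latitude = 3600 × 30.87 = 111132 m.
ΔN = Δφ × 111132 = -433.4 m; ΔE = Δλ × 111132 × cos(-8.4120°) = +0.0040 × 111132 × 0.989242 = 439.7 m.
Distance = √(ΔE² + ΔN²) = √(439.7² + (-433.4)²) = 617.4 m.

617 m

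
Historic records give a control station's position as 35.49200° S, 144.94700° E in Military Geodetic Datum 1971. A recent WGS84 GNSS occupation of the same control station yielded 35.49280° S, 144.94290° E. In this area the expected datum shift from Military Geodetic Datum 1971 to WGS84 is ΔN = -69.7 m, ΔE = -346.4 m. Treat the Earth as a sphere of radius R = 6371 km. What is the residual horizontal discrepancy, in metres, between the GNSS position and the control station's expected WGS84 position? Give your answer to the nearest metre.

31 m

Observed coordinate differences: Δφ = -0.00080°, Δλ = -0.00410°.
Converting to metres (1° lat = 111195 m, cos φ = 0.814197): observed ΔN = -89.0 m, observed ΔE = -371.2 m.
Subtracting the expected shift leaves a residual of -89.0 − (-69.7) = -19.3 m north and -371.2 − (-346.4) = -24.8 m east.
Residual distance = √((-19.3)² + (-24.8)²) = 31.4 m.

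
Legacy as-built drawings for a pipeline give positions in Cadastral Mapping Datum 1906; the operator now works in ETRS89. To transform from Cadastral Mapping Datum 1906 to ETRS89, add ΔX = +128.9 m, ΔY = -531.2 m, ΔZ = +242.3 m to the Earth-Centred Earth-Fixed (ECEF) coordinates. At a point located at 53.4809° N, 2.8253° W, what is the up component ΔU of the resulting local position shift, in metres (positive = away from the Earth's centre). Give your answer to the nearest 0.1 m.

ΔU = 286.9 m

At φ = 53.4809°, λ = -2.8253°: sin φ = 0.803659, cos φ = 0.595091, sin λ = -0.049291, cos λ = 0.998784.
ΔU = cos φ cos λ·ΔX + cos φ sin λ·ΔY + sin φ·ΔZ = (0.595091)(0.998784)(128.9) + (0.595091)(-0.049291)(-531.2) + (0.803659)(242.3) = 286.92 m.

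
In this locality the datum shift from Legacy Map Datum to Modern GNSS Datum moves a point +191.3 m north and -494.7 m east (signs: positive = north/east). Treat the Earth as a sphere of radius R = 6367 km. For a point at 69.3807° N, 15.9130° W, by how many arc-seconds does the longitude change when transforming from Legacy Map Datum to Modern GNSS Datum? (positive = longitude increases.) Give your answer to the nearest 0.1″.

Δλ = -45.5″

At latitude 69.3807°, cos φ = 0.352157.
One radian of longitude at latitude φ spans R cos φ, so Δλ = ΔE / (R cos φ) = -494.7 / (6367000 × 0.352157) = -2.2063e-04 rad = -45.509″.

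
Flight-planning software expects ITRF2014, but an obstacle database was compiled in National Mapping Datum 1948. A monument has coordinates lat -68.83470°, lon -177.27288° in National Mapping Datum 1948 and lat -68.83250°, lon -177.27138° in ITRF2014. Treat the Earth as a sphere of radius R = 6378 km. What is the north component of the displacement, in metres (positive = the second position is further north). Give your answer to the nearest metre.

Δφ = -68.83250° − -68.83470° = +0.00220°; Δλ = -177.27138° − -177.27288° = +0.00150°.
1° along a meridian = πR/180 = 111317 m.
ΔN = Δφ × 111317 = 244.9 m; ΔE = Δλ × 111317 × cos(-68.83470°) = +0.00150 × 111317 × 0.361060 = 60.3 m.

ΔN = 245 m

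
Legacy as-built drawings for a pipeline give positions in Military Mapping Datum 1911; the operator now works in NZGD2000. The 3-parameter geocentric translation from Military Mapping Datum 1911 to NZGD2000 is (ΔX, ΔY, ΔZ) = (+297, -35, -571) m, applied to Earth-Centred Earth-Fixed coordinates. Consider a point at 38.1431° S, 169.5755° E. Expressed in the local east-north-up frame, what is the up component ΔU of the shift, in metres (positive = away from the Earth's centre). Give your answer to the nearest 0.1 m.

At φ = -38.1431°, λ = 169.5755°: sin φ = -0.617628, cos φ = 0.786471, sin λ = 0.180940, cos λ = -0.983494.
ΔU = cos φ cos λ·ΔX + cos φ sin λ·ΔY + sin φ·ΔZ = (0.786471)(-0.983494)(297) + (0.786471)(0.180940)(-35) + (-0.617628)(-571) = 117.96 m.

ΔU = 118.0 m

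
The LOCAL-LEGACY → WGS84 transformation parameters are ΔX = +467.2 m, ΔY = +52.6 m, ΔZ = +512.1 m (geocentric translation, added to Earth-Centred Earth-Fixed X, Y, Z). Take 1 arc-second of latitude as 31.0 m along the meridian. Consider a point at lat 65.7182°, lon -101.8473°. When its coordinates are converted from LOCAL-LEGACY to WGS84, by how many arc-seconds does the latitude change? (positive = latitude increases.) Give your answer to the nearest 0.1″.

Δφ = 11.1″

sin φ = 0.911534, cos φ = 0.411225, sin λ = -0.978698, cos λ = -0.205304.
North component: ΔN = −sin φ cos λ·ΔX − sin φ sin λ·ΔY + cos φ·ΔZ = −(0.911534)(-0.205304)(467.2) − (0.911534)(-0.978698)(52.6) + (0.411225)(512.1) = 344.95 m.
1° of latitude spans 3600 × 31.00 = 111600 m, so Δφ = 344.95 / 111600 × 3600 = 11.127″.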